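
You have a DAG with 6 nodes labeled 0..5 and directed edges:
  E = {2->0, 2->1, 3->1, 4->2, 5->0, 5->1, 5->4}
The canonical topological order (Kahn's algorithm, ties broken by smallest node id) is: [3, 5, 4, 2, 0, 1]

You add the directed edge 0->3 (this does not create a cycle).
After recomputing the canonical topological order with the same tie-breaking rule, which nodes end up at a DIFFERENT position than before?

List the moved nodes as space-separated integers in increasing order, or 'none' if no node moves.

Answer: 0 2 3 4 5

Derivation:
Old toposort: [3, 5, 4, 2, 0, 1]
Added edge 0->3
Recompute Kahn (smallest-id tiebreak):
  initial in-degrees: [2, 3, 1, 1, 1, 0]
  ready (indeg=0): [5]
  pop 5: indeg[0]->1; indeg[1]->2; indeg[4]->0 | ready=[4] | order so far=[5]
  pop 4: indeg[2]->0 | ready=[2] | order so far=[5, 4]
  pop 2: indeg[0]->0; indeg[1]->1 | ready=[0] | order so far=[5, 4, 2]
  pop 0: indeg[3]->0 | ready=[3] | order so far=[5, 4, 2, 0]
  pop 3: indeg[1]->0 | ready=[1] | order so far=[5, 4, 2, 0, 3]
  pop 1: no out-edges | ready=[] | order so far=[5, 4, 2, 0, 3, 1]
New canonical toposort: [5, 4, 2, 0, 3, 1]
Compare positions:
  Node 0: index 4 -> 3 (moved)
  Node 1: index 5 -> 5 (same)
  Node 2: index 3 -> 2 (moved)
  Node 3: index 0 -> 4 (moved)
  Node 4: index 2 -> 1 (moved)
  Node 5: index 1 -> 0 (moved)
Nodes that changed position: 0 2 3 4 5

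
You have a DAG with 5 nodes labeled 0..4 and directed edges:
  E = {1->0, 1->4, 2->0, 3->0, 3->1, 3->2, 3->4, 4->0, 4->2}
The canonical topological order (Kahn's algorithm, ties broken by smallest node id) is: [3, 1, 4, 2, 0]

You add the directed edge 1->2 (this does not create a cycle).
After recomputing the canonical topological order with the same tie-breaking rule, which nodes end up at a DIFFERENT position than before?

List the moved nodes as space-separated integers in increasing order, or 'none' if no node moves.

Answer: none

Derivation:
Old toposort: [3, 1, 4, 2, 0]
Added edge 1->2
Recompute Kahn (smallest-id tiebreak):
  initial in-degrees: [4, 1, 3, 0, 2]
  ready (indeg=0): [3]
  pop 3: indeg[0]->3; indeg[1]->0; indeg[2]->2; indeg[4]->1 | ready=[1] | order so far=[3]
  pop 1: indeg[0]->2; indeg[2]->1; indeg[4]->0 | ready=[4] | order so far=[3, 1]
  pop 4: indeg[0]->1; indeg[2]->0 | ready=[2] | order so far=[3, 1, 4]
  pop 2: indeg[0]->0 | ready=[0] | order so far=[3, 1, 4, 2]
  pop 0: no out-edges | ready=[] | order so far=[3, 1, 4, 2, 0]
New canonical toposort: [3, 1, 4, 2, 0]
Compare positions:
  Node 0: index 4 -> 4 (same)
  Node 1: index 1 -> 1 (same)
  Node 2: index 3 -> 3 (same)
  Node 3: index 0 -> 0 (same)
  Node 4: index 2 -> 2 (same)
Nodes that changed position: none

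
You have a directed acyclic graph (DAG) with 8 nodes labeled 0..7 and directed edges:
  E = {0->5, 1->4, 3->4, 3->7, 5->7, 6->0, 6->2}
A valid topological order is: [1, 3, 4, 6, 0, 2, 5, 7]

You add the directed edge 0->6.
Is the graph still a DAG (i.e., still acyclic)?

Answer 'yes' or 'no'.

Answer: no

Derivation:
Given toposort: [1, 3, 4, 6, 0, 2, 5, 7]
Position of 0: index 4; position of 6: index 3
New edge 0->6: backward (u after v in old order)
Backward edge: old toposort is now invalid. Check if this creates a cycle.
Does 6 already reach 0? Reachable from 6: [0, 2, 5, 6, 7]. YES -> cycle!
Still a DAG? no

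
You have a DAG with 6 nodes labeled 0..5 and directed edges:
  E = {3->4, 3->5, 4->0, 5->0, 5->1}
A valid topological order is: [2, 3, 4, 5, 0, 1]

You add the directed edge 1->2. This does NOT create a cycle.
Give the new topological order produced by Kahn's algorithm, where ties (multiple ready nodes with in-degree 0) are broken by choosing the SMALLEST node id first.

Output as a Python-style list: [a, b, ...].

Answer: [3, 4, 5, 0, 1, 2]

Derivation:
Old toposort: [2, 3, 4, 5, 0, 1]
Added edge: 1->2
Position of 1 (5) > position of 2 (0). Must reorder: 1 must now come before 2.
Run Kahn's algorithm (break ties by smallest node id):
  initial in-degrees: [2, 1, 1, 0, 1, 1]
  ready (indeg=0): [3]
  pop 3: indeg[4]->0; indeg[5]->0 | ready=[4, 5] | order so far=[3]
  pop 4: indeg[0]->1 | ready=[5] | order so far=[3, 4]
  pop 5: indeg[0]->0; indeg[1]->0 | ready=[0, 1] | order so far=[3, 4, 5]
  pop 0: no out-edges | ready=[1] | order so far=[3, 4, 5, 0]
  pop 1: indeg[2]->0 | ready=[2] | order so far=[3, 4, 5, 0, 1]
  pop 2: no out-edges | ready=[] | order so far=[3, 4, 5, 0, 1, 2]
  Result: [3, 4, 5, 0, 1, 2]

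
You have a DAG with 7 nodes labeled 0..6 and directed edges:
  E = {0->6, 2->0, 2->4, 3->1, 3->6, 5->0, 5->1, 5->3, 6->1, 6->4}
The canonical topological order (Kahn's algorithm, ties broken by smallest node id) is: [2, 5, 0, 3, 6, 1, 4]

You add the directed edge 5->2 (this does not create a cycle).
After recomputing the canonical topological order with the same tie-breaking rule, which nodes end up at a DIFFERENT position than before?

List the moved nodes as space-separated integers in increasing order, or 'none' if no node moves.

Old toposort: [2, 5, 0, 3, 6, 1, 4]
Added edge 5->2
Recompute Kahn (smallest-id tiebreak):
  initial in-degrees: [2, 3, 1, 1, 2, 0, 2]
  ready (indeg=0): [5]
  pop 5: indeg[0]->1; indeg[1]->2; indeg[2]->0; indeg[3]->0 | ready=[2, 3] | order so far=[5]
  pop 2: indeg[0]->0; indeg[4]->1 | ready=[0, 3] | order so far=[5, 2]
  pop 0: indeg[6]->1 | ready=[3] | order so far=[5, 2, 0]
  pop 3: indeg[1]->1; indeg[6]->0 | ready=[6] | order so far=[5, 2, 0, 3]
  pop 6: indeg[1]->0; indeg[4]->0 | ready=[1, 4] | order so far=[5, 2, 0, 3, 6]
  pop 1: no out-edges | ready=[4] | order so far=[5, 2, 0, 3, 6, 1]
  pop 4: no out-edges | ready=[] | order so far=[5, 2, 0, 3, 6, 1, 4]
New canonical toposort: [5, 2, 0, 3, 6, 1, 4]
Compare positions:
  Node 0: index 2 -> 2 (same)
  Node 1: index 5 -> 5 (same)
  Node 2: index 0 -> 1 (moved)
  Node 3: index 3 -> 3 (same)
  Node 4: index 6 -> 6 (same)
  Node 5: index 1 -> 0 (moved)
  Node 6: index 4 -> 4 (same)
Nodes that changed position: 2 5

Answer: 2 5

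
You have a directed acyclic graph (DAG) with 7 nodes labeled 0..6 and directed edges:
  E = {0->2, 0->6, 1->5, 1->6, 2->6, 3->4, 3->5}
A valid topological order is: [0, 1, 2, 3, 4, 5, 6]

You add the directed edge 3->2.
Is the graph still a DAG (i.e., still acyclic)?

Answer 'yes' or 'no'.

Given toposort: [0, 1, 2, 3, 4, 5, 6]
Position of 3: index 3; position of 2: index 2
New edge 3->2: backward (u after v in old order)
Backward edge: old toposort is now invalid. Check if this creates a cycle.
Does 2 already reach 3? Reachable from 2: [2, 6]. NO -> still a DAG (reorder needed).
Still a DAG? yes

Answer: yes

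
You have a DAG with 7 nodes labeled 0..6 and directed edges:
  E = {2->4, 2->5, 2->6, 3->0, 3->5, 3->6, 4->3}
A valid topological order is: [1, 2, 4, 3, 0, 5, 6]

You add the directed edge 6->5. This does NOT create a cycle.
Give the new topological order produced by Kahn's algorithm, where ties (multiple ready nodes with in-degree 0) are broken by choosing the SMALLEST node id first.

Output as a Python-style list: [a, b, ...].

Answer: [1, 2, 4, 3, 0, 6, 5]

Derivation:
Old toposort: [1, 2, 4, 3, 0, 5, 6]
Added edge: 6->5
Position of 6 (6) > position of 5 (5). Must reorder: 6 must now come before 5.
Run Kahn's algorithm (break ties by smallest node id):
  initial in-degrees: [1, 0, 0, 1, 1, 3, 2]
  ready (indeg=0): [1, 2]
  pop 1: no out-edges | ready=[2] | order so far=[1]
  pop 2: indeg[4]->0; indeg[5]->2; indeg[6]->1 | ready=[4] | order so far=[1, 2]
  pop 4: indeg[3]->0 | ready=[3] | order so far=[1, 2, 4]
  pop 3: indeg[0]->0; indeg[5]->1; indeg[6]->0 | ready=[0, 6] | order so far=[1, 2, 4, 3]
  pop 0: no out-edges | ready=[6] | order so far=[1, 2, 4, 3, 0]
  pop 6: indeg[5]->0 | ready=[5] | order so far=[1, 2, 4, 3, 0, 6]
  pop 5: no out-edges | ready=[] | order so far=[1, 2, 4, 3, 0, 6, 5]
  Result: [1, 2, 4, 3, 0, 6, 5]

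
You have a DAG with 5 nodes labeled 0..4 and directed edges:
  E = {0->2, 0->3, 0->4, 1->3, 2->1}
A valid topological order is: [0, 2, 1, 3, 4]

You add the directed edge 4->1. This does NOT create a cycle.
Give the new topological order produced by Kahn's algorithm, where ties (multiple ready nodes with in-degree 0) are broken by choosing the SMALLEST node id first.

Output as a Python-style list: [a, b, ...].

Old toposort: [0, 2, 1, 3, 4]
Added edge: 4->1
Position of 4 (4) > position of 1 (2). Must reorder: 4 must now come before 1.
Run Kahn's algorithm (break ties by smallest node id):
  initial in-degrees: [0, 2, 1, 2, 1]
  ready (indeg=0): [0]
  pop 0: indeg[2]->0; indeg[3]->1; indeg[4]->0 | ready=[2, 4] | order so far=[0]
  pop 2: indeg[1]->1 | ready=[4] | order so far=[0, 2]
  pop 4: indeg[1]->0 | ready=[1] | order so far=[0, 2, 4]
  pop 1: indeg[3]->0 | ready=[3] | order so far=[0, 2, 4, 1]
  pop 3: no out-edges | ready=[] | order so far=[0, 2, 4, 1, 3]
  Result: [0, 2, 4, 1, 3]

Answer: [0, 2, 4, 1, 3]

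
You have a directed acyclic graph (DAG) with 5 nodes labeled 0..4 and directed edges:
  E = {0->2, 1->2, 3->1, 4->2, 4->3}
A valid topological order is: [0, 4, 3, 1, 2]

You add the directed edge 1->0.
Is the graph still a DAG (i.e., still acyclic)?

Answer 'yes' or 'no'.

Given toposort: [0, 4, 3, 1, 2]
Position of 1: index 3; position of 0: index 0
New edge 1->0: backward (u after v in old order)
Backward edge: old toposort is now invalid. Check if this creates a cycle.
Does 0 already reach 1? Reachable from 0: [0, 2]. NO -> still a DAG (reorder needed).
Still a DAG? yes

Answer: yes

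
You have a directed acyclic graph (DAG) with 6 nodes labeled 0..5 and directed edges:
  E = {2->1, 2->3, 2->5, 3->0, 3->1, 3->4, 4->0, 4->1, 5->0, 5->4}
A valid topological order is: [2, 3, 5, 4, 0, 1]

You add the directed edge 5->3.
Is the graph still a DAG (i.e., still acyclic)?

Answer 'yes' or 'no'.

Answer: yes

Derivation:
Given toposort: [2, 3, 5, 4, 0, 1]
Position of 5: index 2; position of 3: index 1
New edge 5->3: backward (u after v in old order)
Backward edge: old toposort is now invalid. Check if this creates a cycle.
Does 3 already reach 5? Reachable from 3: [0, 1, 3, 4]. NO -> still a DAG (reorder needed).
Still a DAG? yes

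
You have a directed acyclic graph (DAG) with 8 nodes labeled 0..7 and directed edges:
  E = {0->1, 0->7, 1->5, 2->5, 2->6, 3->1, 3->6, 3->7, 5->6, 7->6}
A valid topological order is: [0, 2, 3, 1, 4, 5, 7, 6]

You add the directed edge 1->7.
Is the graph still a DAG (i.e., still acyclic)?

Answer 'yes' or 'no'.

Answer: yes

Derivation:
Given toposort: [0, 2, 3, 1, 4, 5, 7, 6]
Position of 1: index 3; position of 7: index 6
New edge 1->7: forward
Forward edge: respects the existing order. Still a DAG, same toposort still valid.
Still a DAG? yes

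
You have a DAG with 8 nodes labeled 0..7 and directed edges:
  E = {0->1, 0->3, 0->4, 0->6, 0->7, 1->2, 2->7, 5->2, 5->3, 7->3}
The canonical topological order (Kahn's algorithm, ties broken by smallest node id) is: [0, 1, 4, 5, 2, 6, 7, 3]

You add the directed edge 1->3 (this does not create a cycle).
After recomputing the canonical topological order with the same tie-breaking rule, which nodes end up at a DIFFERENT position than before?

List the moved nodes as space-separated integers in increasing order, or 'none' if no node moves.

Answer: none

Derivation:
Old toposort: [0, 1, 4, 5, 2, 6, 7, 3]
Added edge 1->3
Recompute Kahn (smallest-id tiebreak):
  initial in-degrees: [0, 1, 2, 4, 1, 0, 1, 2]
  ready (indeg=0): [0, 5]
  pop 0: indeg[1]->0; indeg[3]->3; indeg[4]->0; indeg[6]->0; indeg[7]->1 | ready=[1, 4, 5, 6] | order so far=[0]
  pop 1: indeg[2]->1; indeg[3]->2 | ready=[4, 5, 6] | order so far=[0, 1]
  pop 4: no out-edges | ready=[5, 6] | order so far=[0, 1, 4]
  pop 5: indeg[2]->0; indeg[3]->1 | ready=[2, 6] | order so far=[0, 1, 4, 5]
  pop 2: indeg[7]->0 | ready=[6, 7] | order so far=[0, 1, 4, 5, 2]
  pop 6: no out-edges | ready=[7] | order so far=[0, 1, 4, 5, 2, 6]
  pop 7: indeg[3]->0 | ready=[3] | order so far=[0, 1, 4, 5, 2, 6, 7]
  pop 3: no out-edges | ready=[] | order so far=[0, 1, 4, 5, 2, 6, 7, 3]
New canonical toposort: [0, 1, 4, 5, 2, 6, 7, 3]
Compare positions:
  Node 0: index 0 -> 0 (same)
  Node 1: index 1 -> 1 (same)
  Node 2: index 4 -> 4 (same)
  Node 3: index 7 -> 7 (same)
  Node 4: index 2 -> 2 (same)
  Node 5: index 3 -> 3 (same)
  Node 6: index 5 -> 5 (same)
  Node 7: index 6 -> 6 (same)
Nodes that changed position: none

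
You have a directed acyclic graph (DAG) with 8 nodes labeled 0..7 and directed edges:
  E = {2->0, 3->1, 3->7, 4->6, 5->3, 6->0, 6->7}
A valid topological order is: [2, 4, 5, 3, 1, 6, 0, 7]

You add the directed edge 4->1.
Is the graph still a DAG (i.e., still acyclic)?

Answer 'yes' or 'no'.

Given toposort: [2, 4, 5, 3, 1, 6, 0, 7]
Position of 4: index 1; position of 1: index 4
New edge 4->1: forward
Forward edge: respects the existing order. Still a DAG, same toposort still valid.
Still a DAG? yes

Answer: yes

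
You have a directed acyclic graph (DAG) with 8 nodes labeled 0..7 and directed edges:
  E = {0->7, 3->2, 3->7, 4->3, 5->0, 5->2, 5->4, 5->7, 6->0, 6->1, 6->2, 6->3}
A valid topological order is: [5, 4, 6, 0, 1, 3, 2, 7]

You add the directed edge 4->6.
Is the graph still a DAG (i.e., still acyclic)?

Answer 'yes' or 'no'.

Given toposort: [5, 4, 6, 0, 1, 3, 2, 7]
Position of 4: index 1; position of 6: index 2
New edge 4->6: forward
Forward edge: respects the existing order. Still a DAG, same toposort still valid.
Still a DAG? yes

Answer: yes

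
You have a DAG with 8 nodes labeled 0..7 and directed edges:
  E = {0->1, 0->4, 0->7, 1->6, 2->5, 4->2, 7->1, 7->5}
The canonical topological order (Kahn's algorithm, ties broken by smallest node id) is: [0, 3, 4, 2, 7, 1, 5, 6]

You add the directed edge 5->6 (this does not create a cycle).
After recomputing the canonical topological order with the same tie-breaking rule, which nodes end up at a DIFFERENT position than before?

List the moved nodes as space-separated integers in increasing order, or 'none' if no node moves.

Old toposort: [0, 3, 4, 2, 7, 1, 5, 6]
Added edge 5->6
Recompute Kahn (smallest-id tiebreak):
  initial in-degrees: [0, 2, 1, 0, 1, 2, 2, 1]
  ready (indeg=0): [0, 3]
  pop 0: indeg[1]->1; indeg[4]->0; indeg[7]->0 | ready=[3, 4, 7] | order so far=[0]
  pop 3: no out-edges | ready=[4, 7] | order so far=[0, 3]
  pop 4: indeg[2]->0 | ready=[2, 7] | order so far=[0, 3, 4]
  pop 2: indeg[5]->1 | ready=[7] | order so far=[0, 3, 4, 2]
  pop 7: indeg[1]->0; indeg[5]->0 | ready=[1, 5] | order so far=[0, 3, 4, 2, 7]
  pop 1: indeg[6]->1 | ready=[5] | order so far=[0, 3, 4, 2, 7, 1]
  pop 5: indeg[6]->0 | ready=[6] | order so far=[0, 3, 4, 2, 7, 1, 5]
  pop 6: no out-edges | ready=[] | order so far=[0, 3, 4, 2, 7, 1, 5, 6]
New canonical toposort: [0, 3, 4, 2, 7, 1, 5, 6]
Compare positions:
  Node 0: index 0 -> 0 (same)
  Node 1: index 5 -> 5 (same)
  Node 2: index 3 -> 3 (same)
  Node 3: index 1 -> 1 (same)
  Node 4: index 2 -> 2 (same)
  Node 5: index 6 -> 6 (same)
  Node 6: index 7 -> 7 (same)
  Node 7: index 4 -> 4 (same)
Nodes that changed position: none

Answer: none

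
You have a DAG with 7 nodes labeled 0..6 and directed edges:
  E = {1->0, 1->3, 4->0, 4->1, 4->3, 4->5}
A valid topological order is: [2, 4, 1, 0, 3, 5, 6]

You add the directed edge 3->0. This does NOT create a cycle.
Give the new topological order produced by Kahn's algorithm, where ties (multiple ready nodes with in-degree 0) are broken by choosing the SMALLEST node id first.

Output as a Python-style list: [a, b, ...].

Old toposort: [2, 4, 1, 0, 3, 5, 6]
Added edge: 3->0
Position of 3 (4) > position of 0 (3). Must reorder: 3 must now come before 0.
Run Kahn's algorithm (break ties by smallest node id):
  initial in-degrees: [3, 1, 0, 2, 0, 1, 0]
  ready (indeg=0): [2, 4, 6]
  pop 2: no out-edges | ready=[4, 6] | order so far=[2]
  pop 4: indeg[0]->2; indeg[1]->0; indeg[3]->1; indeg[5]->0 | ready=[1, 5, 6] | order so far=[2, 4]
  pop 1: indeg[0]->1; indeg[3]->0 | ready=[3, 5, 6] | order so far=[2, 4, 1]
  pop 3: indeg[0]->0 | ready=[0, 5, 6] | order so far=[2, 4, 1, 3]
  pop 0: no out-edges | ready=[5, 6] | order so far=[2, 4, 1, 3, 0]
  pop 5: no out-edges | ready=[6] | order so far=[2, 4, 1, 3, 0, 5]
  pop 6: no out-edges | ready=[] | order so far=[2, 4, 1, 3, 0, 5, 6]
  Result: [2, 4, 1, 3, 0, 5, 6]

Answer: [2, 4, 1, 3, 0, 5, 6]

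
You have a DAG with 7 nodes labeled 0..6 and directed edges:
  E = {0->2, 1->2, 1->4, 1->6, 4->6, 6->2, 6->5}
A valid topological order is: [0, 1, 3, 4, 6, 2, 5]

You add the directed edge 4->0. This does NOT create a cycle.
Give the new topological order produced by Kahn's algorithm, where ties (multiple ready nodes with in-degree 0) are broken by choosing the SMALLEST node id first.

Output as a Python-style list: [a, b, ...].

Answer: [1, 3, 4, 0, 6, 2, 5]

Derivation:
Old toposort: [0, 1, 3, 4, 6, 2, 5]
Added edge: 4->0
Position of 4 (3) > position of 0 (0). Must reorder: 4 must now come before 0.
Run Kahn's algorithm (break ties by smallest node id):
  initial in-degrees: [1, 0, 3, 0, 1, 1, 2]
  ready (indeg=0): [1, 3]
  pop 1: indeg[2]->2; indeg[4]->0; indeg[6]->1 | ready=[3, 4] | order so far=[1]
  pop 3: no out-edges | ready=[4] | order so far=[1, 3]
  pop 4: indeg[0]->0; indeg[6]->0 | ready=[0, 6] | order so far=[1, 3, 4]
  pop 0: indeg[2]->1 | ready=[6] | order so far=[1, 3, 4, 0]
  pop 6: indeg[2]->0; indeg[5]->0 | ready=[2, 5] | order so far=[1, 3, 4, 0, 6]
  pop 2: no out-edges | ready=[5] | order so far=[1, 3, 4, 0, 6, 2]
  pop 5: no out-edges | ready=[] | order so far=[1, 3, 4, 0, 6, 2, 5]
  Result: [1, 3, 4, 0, 6, 2, 5]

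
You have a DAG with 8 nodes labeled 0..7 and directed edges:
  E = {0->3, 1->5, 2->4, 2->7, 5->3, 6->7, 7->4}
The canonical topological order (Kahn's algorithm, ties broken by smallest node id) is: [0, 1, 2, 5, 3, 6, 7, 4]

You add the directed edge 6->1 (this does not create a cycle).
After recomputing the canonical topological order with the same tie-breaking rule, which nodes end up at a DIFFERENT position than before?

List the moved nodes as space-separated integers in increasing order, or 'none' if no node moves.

Old toposort: [0, 1, 2, 5, 3, 6, 7, 4]
Added edge 6->1
Recompute Kahn (smallest-id tiebreak):
  initial in-degrees: [0, 1, 0, 2, 2, 1, 0, 2]
  ready (indeg=0): [0, 2, 6]
  pop 0: indeg[3]->1 | ready=[2, 6] | order so far=[0]
  pop 2: indeg[4]->1; indeg[7]->1 | ready=[6] | order so far=[0, 2]
  pop 6: indeg[1]->0; indeg[7]->0 | ready=[1, 7] | order so far=[0, 2, 6]
  pop 1: indeg[5]->0 | ready=[5, 7] | order so far=[0, 2, 6, 1]
  pop 5: indeg[3]->0 | ready=[3, 7] | order so far=[0, 2, 6, 1, 5]
  pop 3: no out-edges | ready=[7] | order so far=[0, 2, 6, 1, 5, 3]
  pop 7: indeg[4]->0 | ready=[4] | order so far=[0, 2, 6, 1, 5, 3, 7]
  pop 4: no out-edges | ready=[] | order so far=[0, 2, 6, 1, 5, 3, 7, 4]
New canonical toposort: [0, 2, 6, 1, 5, 3, 7, 4]
Compare positions:
  Node 0: index 0 -> 0 (same)
  Node 1: index 1 -> 3 (moved)
  Node 2: index 2 -> 1 (moved)
  Node 3: index 4 -> 5 (moved)
  Node 4: index 7 -> 7 (same)
  Node 5: index 3 -> 4 (moved)
  Node 6: index 5 -> 2 (moved)
  Node 7: index 6 -> 6 (same)
Nodes that changed position: 1 2 3 5 6

Answer: 1 2 3 5 6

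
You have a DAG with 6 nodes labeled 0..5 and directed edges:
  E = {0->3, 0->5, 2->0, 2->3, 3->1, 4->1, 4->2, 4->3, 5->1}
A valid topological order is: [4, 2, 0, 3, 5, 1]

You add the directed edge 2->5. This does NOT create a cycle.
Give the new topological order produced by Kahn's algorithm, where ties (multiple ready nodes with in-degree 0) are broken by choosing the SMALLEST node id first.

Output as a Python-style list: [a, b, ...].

Answer: [4, 2, 0, 3, 5, 1]

Derivation:
Old toposort: [4, 2, 0, 3, 5, 1]
Added edge: 2->5
Position of 2 (1) < position of 5 (4). Old order still valid.
Run Kahn's algorithm (break ties by smallest node id):
  initial in-degrees: [1, 3, 1, 3, 0, 2]
  ready (indeg=0): [4]
  pop 4: indeg[1]->2; indeg[2]->0; indeg[3]->2 | ready=[2] | order so far=[4]
  pop 2: indeg[0]->0; indeg[3]->1; indeg[5]->1 | ready=[0] | order so far=[4, 2]
  pop 0: indeg[3]->0; indeg[5]->0 | ready=[3, 5] | order so far=[4, 2, 0]
  pop 3: indeg[1]->1 | ready=[5] | order so far=[4, 2, 0, 3]
  pop 5: indeg[1]->0 | ready=[1] | order so far=[4, 2, 0, 3, 5]
  pop 1: no out-edges | ready=[] | order so far=[4, 2, 0, 3, 5, 1]
  Result: [4, 2, 0, 3, 5, 1]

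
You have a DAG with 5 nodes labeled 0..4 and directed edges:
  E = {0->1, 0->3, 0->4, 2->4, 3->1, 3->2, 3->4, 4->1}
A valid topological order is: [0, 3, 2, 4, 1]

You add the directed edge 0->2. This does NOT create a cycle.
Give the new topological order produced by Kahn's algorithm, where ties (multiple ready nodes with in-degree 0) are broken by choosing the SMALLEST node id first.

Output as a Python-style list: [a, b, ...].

Answer: [0, 3, 2, 4, 1]

Derivation:
Old toposort: [0, 3, 2, 4, 1]
Added edge: 0->2
Position of 0 (0) < position of 2 (2). Old order still valid.
Run Kahn's algorithm (break ties by smallest node id):
  initial in-degrees: [0, 3, 2, 1, 3]
  ready (indeg=0): [0]
  pop 0: indeg[1]->2; indeg[2]->1; indeg[3]->0; indeg[4]->2 | ready=[3] | order so far=[0]
  pop 3: indeg[1]->1; indeg[2]->0; indeg[4]->1 | ready=[2] | order so far=[0, 3]
  pop 2: indeg[4]->0 | ready=[4] | order so far=[0, 3, 2]
  pop 4: indeg[1]->0 | ready=[1] | order so far=[0, 3, 2, 4]
  pop 1: no out-edges | ready=[] | order so far=[0, 3, 2, 4, 1]
  Result: [0, 3, 2, 4, 1]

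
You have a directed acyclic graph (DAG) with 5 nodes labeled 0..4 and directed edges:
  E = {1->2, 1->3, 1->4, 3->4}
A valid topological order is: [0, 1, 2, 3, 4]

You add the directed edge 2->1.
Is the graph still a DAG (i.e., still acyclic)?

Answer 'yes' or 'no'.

Given toposort: [0, 1, 2, 3, 4]
Position of 2: index 2; position of 1: index 1
New edge 2->1: backward (u after v in old order)
Backward edge: old toposort is now invalid. Check if this creates a cycle.
Does 1 already reach 2? Reachable from 1: [1, 2, 3, 4]. YES -> cycle!
Still a DAG? no

Answer: no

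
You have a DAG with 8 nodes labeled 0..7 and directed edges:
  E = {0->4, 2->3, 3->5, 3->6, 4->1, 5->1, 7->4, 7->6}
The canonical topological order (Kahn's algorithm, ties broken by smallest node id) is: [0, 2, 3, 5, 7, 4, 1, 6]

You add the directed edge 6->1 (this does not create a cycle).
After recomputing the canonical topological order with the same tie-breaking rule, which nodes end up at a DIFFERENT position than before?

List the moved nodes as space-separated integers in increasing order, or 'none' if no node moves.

Old toposort: [0, 2, 3, 5, 7, 4, 1, 6]
Added edge 6->1
Recompute Kahn (smallest-id tiebreak):
  initial in-degrees: [0, 3, 0, 1, 2, 1, 2, 0]
  ready (indeg=0): [0, 2, 7]
  pop 0: indeg[4]->1 | ready=[2, 7] | order so far=[0]
  pop 2: indeg[3]->0 | ready=[3, 7] | order so far=[0, 2]
  pop 3: indeg[5]->0; indeg[6]->1 | ready=[5, 7] | order so far=[0, 2, 3]
  pop 5: indeg[1]->2 | ready=[7] | order so far=[0, 2, 3, 5]
  pop 7: indeg[4]->0; indeg[6]->0 | ready=[4, 6] | order so far=[0, 2, 3, 5, 7]
  pop 4: indeg[1]->1 | ready=[6] | order so far=[0, 2, 3, 5, 7, 4]
  pop 6: indeg[1]->0 | ready=[1] | order so far=[0, 2, 3, 5, 7, 4, 6]
  pop 1: no out-edges | ready=[] | order so far=[0, 2, 3, 5, 7, 4, 6, 1]
New canonical toposort: [0, 2, 3, 5, 7, 4, 6, 1]
Compare positions:
  Node 0: index 0 -> 0 (same)
  Node 1: index 6 -> 7 (moved)
  Node 2: index 1 -> 1 (same)
  Node 3: index 2 -> 2 (same)
  Node 4: index 5 -> 5 (same)
  Node 5: index 3 -> 3 (same)
  Node 6: index 7 -> 6 (moved)
  Node 7: index 4 -> 4 (same)
Nodes that changed position: 1 6

Answer: 1 6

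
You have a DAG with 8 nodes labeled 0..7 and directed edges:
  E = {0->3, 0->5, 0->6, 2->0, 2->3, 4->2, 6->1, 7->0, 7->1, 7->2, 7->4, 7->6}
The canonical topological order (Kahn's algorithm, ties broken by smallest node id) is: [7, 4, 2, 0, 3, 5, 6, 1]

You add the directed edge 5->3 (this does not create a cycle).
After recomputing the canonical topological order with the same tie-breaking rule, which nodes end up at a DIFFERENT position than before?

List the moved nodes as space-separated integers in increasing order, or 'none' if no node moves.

Old toposort: [7, 4, 2, 0, 3, 5, 6, 1]
Added edge 5->3
Recompute Kahn (smallest-id tiebreak):
  initial in-degrees: [2, 2, 2, 3, 1, 1, 2, 0]
  ready (indeg=0): [7]
  pop 7: indeg[0]->1; indeg[1]->1; indeg[2]->1; indeg[4]->0; indeg[6]->1 | ready=[4] | order so far=[7]
  pop 4: indeg[2]->0 | ready=[2] | order so far=[7, 4]
  pop 2: indeg[0]->0; indeg[3]->2 | ready=[0] | order so far=[7, 4, 2]
  pop 0: indeg[3]->1; indeg[5]->0; indeg[6]->0 | ready=[5, 6] | order so far=[7, 4, 2, 0]
  pop 5: indeg[3]->0 | ready=[3, 6] | order so far=[7, 4, 2, 0, 5]
  pop 3: no out-edges | ready=[6] | order so far=[7, 4, 2, 0, 5, 3]
  pop 6: indeg[1]->0 | ready=[1] | order so far=[7, 4, 2, 0, 5, 3, 6]
  pop 1: no out-edges | ready=[] | order so far=[7, 4, 2, 0, 5, 3, 6, 1]
New canonical toposort: [7, 4, 2, 0, 5, 3, 6, 1]
Compare positions:
  Node 0: index 3 -> 3 (same)
  Node 1: index 7 -> 7 (same)
  Node 2: index 2 -> 2 (same)
  Node 3: index 4 -> 5 (moved)
  Node 4: index 1 -> 1 (same)
  Node 5: index 5 -> 4 (moved)
  Node 6: index 6 -> 6 (same)
  Node 7: index 0 -> 0 (same)
Nodes that changed position: 3 5

Answer: 3 5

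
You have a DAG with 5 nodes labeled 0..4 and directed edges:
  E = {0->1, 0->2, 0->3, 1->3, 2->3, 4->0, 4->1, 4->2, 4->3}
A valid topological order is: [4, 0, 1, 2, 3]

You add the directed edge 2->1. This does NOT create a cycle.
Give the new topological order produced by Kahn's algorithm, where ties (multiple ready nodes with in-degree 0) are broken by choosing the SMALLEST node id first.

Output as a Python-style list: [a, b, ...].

Answer: [4, 0, 2, 1, 3]

Derivation:
Old toposort: [4, 0, 1, 2, 3]
Added edge: 2->1
Position of 2 (3) > position of 1 (2). Must reorder: 2 must now come before 1.
Run Kahn's algorithm (break ties by smallest node id):
  initial in-degrees: [1, 3, 2, 4, 0]
  ready (indeg=0): [4]
  pop 4: indeg[0]->0; indeg[1]->2; indeg[2]->1; indeg[3]->3 | ready=[0] | order so far=[4]
  pop 0: indeg[1]->1; indeg[2]->0; indeg[3]->2 | ready=[2] | order so far=[4, 0]
  pop 2: indeg[1]->0; indeg[3]->1 | ready=[1] | order so far=[4, 0, 2]
  pop 1: indeg[3]->0 | ready=[3] | order so far=[4, 0, 2, 1]
  pop 3: no out-edges | ready=[] | order so far=[4, 0, 2, 1, 3]
  Result: [4, 0, 2, 1, 3]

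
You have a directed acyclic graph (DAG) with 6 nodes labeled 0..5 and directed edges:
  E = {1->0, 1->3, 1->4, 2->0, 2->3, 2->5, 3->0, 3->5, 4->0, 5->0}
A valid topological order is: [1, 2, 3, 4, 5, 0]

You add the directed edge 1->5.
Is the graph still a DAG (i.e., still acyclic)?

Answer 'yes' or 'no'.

Given toposort: [1, 2, 3, 4, 5, 0]
Position of 1: index 0; position of 5: index 4
New edge 1->5: forward
Forward edge: respects the existing order. Still a DAG, same toposort still valid.
Still a DAG? yes

Answer: yes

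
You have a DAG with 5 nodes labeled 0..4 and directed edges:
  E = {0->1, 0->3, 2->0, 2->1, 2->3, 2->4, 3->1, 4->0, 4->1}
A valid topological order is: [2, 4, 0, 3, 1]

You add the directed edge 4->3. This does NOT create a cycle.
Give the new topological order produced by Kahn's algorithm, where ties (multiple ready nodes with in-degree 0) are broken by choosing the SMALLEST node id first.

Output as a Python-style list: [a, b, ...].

Answer: [2, 4, 0, 3, 1]

Derivation:
Old toposort: [2, 4, 0, 3, 1]
Added edge: 4->3
Position of 4 (1) < position of 3 (3). Old order still valid.
Run Kahn's algorithm (break ties by smallest node id):
  initial in-degrees: [2, 4, 0, 3, 1]
  ready (indeg=0): [2]
  pop 2: indeg[0]->1; indeg[1]->3; indeg[3]->2; indeg[4]->0 | ready=[4] | order so far=[2]
  pop 4: indeg[0]->0; indeg[1]->2; indeg[3]->1 | ready=[0] | order so far=[2, 4]
  pop 0: indeg[1]->1; indeg[3]->0 | ready=[3] | order so far=[2, 4, 0]
  pop 3: indeg[1]->0 | ready=[1] | order so far=[2, 4, 0, 3]
  pop 1: no out-edges | ready=[] | order so far=[2, 4, 0, 3, 1]
  Result: [2, 4, 0, 3, 1]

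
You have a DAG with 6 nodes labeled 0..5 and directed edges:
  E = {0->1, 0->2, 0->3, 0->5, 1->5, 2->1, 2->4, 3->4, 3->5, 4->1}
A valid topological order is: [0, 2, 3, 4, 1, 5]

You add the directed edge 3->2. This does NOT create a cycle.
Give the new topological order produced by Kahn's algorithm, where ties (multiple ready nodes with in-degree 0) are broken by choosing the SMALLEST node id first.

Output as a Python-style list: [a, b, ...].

Answer: [0, 3, 2, 4, 1, 5]

Derivation:
Old toposort: [0, 2, 3, 4, 1, 5]
Added edge: 3->2
Position of 3 (2) > position of 2 (1). Must reorder: 3 must now come before 2.
Run Kahn's algorithm (break ties by smallest node id):
  initial in-degrees: [0, 3, 2, 1, 2, 3]
  ready (indeg=0): [0]
  pop 0: indeg[1]->2; indeg[2]->1; indeg[3]->0; indeg[5]->2 | ready=[3] | order so far=[0]
  pop 3: indeg[2]->0; indeg[4]->1; indeg[5]->1 | ready=[2] | order so far=[0, 3]
  pop 2: indeg[1]->1; indeg[4]->0 | ready=[4] | order so far=[0, 3, 2]
  pop 4: indeg[1]->0 | ready=[1] | order so far=[0, 3, 2, 4]
  pop 1: indeg[5]->0 | ready=[5] | order so far=[0, 3, 2, 4, 1]
  pop 5: no out-edges | ready=[] | order so far=[0, 3, 2, 4, 1, 5]
  Result: [0, 3, 2, 4, 1, 5]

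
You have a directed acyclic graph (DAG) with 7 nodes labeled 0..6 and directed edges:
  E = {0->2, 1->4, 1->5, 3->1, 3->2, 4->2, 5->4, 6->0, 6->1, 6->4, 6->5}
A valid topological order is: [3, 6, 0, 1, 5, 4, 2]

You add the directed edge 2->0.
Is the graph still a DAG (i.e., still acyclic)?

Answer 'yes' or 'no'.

Given toposort: [3, 6, 0, 1, 5, 4, 2]
Position of 2: index 6; position of 0: index 2
New edge 2->0: backward (u after v in old order)
Backward edge: old toposort is now invalid. Check if this creates a cycle.
Does 0 already reach 2? Reachable from 0: [0, 2]. YES -> cycle!
Still a DAG? no

Answer: no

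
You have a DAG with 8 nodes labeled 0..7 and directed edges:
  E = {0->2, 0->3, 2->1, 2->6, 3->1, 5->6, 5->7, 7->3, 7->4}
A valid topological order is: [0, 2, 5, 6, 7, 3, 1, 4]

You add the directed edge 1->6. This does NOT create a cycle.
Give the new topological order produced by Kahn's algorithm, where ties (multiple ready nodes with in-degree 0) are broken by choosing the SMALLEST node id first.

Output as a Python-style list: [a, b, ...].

Answer: [0, 2, 5, 7, 3, 1, 4, 6]

Derivation:
Old toposort: [0, 2, 5, 6, 7, 3, 1, 4]
Added edge: 1->6
Position of 1 (6) > position of 6 (3). Must reorder: 1 must now come before 6.
Run Kahn's algorithm (break ties by smallest node id):
  initial in-degrees: [0, 2, 1, 2, 1, 0, 3, 1]
  ready (indeg=0): [0, 5]
  pop 0: indeg[2]->0; indeg[3]->1 | ready=[2, 5] | order so far=[0]
  pop 2: indeg[1]->1; indeg[6]->2 | ready=[5] | order so far=[0, 2]
  pop 5: indeg[6]->1; indeg[7]->0 | ready=[7] | order so far=[0, 2, 5]
  pop 7: indeg[3]->0; indeg[4]->0 | ready=[3, 4] | order so far=[0, 2, 5, 7]
  pop 3: indeg[1]->0 | ready=[1, 4] | order so far=[0, 2, 5, 7, 3]
  pop 1: indeg[6]->0 | ready=[4, 6] | order so far=[0, 2, 5, 7, 3, 1]
  pop 4: no out-edges | ready=[6] | order so far=[0, 2, 5, 7, 3, 1, 4]
  pop 6: no out-edges | ready=[] | order so far=[0, 2, 5, 7, 3, 1, 4, 6]
  Result: [0, 2, 5, 7, 3, 1, 4, 6]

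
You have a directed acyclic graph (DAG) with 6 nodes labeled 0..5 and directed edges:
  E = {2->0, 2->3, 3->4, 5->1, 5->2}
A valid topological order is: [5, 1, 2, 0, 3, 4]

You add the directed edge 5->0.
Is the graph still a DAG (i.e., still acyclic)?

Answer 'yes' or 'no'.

Answer: yes

Derivation:
Given toposort: [5, 1, 2, 0, 3, 4]
Position of 5: index 0; position of 0: index 3
New edge 5->0: forward
Forward edge: respects the existing order. Still a DAG, same toposort still valid.
Still a DAG? yes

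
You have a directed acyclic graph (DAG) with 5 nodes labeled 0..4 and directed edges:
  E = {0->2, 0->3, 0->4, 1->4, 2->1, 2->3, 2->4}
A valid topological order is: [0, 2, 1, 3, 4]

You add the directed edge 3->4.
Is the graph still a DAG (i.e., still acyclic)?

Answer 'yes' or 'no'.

Given toposort: [0, 2, 1, 3, 4]
Position of 3: index 3; position of 4: index 4
New edge 3->4: forward
Forward edge: respects the existing order. Still a DAG, same toposort still valid.
Still a DAG? yes

Answer: yes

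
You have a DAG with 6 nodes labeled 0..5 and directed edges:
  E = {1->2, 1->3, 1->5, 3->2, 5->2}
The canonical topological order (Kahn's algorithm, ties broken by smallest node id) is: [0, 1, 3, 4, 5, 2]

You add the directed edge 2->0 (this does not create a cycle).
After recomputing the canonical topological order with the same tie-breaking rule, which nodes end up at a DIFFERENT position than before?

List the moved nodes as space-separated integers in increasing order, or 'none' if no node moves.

Answer: 0 1 2 3 4 5

Derivation:
Old toposort: [0, 1, 3, 4, 5, 2]
Added edge 2->0
Recompute Kahn (smallest-id tiebreak):
  initial in-degrees: [1, 0, 3, 1, 0, 1]
  ready (indeg=0): [1, 4]
  pop 1: indeg[2]->2; indeg[3]->0; indeg[5]->0 | ready=[3, 4, 5] | order so far=[1]
  pop 3: indeg[2]->1 | ready=[4, 5] | order so far=[1, 3]
  pop 4: no out-edges | ready=[5] | order so far=[1, 3, 4]
  pop 5: indeg[2]->0 | ready=[2] | order so far=[1, 3, 4, 5]
  pop 2: indeg[0]->0 | ready=[0] | order so far=[1, 3, 4, 5, 2]
  pop 0: no out-edges | ready=[] | order so far=[1, 3, 4, 5, 2, 0]
New canonical toposort: [1, 3, 4, 5, 2, 0]
Compare positions:
  Node 0: index 0 -> 5 (moved)
  Node 1: index 1 -> 0 (moved)
  Node 2: index 5 -> 4 (moved)
  Node 3: index 2 -> 1 (moved)
  Node 4: index 3 -> 2 (moved)
  Node 5: index 4 -> 3 (moved)
Nodes that changed position: 0 1 2 3 4 5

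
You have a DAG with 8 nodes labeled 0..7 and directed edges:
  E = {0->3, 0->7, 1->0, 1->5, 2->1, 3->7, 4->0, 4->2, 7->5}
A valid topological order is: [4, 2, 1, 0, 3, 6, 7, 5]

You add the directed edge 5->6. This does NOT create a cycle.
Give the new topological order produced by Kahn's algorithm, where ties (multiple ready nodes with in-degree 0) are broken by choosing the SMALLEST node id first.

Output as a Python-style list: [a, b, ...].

Old toposort: [4, 2, 1, 0, 3, 6, 7, 5]
Added edge: 5->6
Position of 5 (7) > position of 6 (5). Must reorder: 5 must now come before 6.
Run Kahn's algorithm (break ties by smallest node id):
  initial in-degrees: [2, 1, 1, 1, 0, 2, 1, 2]
  ready (indeg=0): [4]
  pop 4: indeg[0]->1; indeg[2]->0 | ready=[2] | order so far=[4]
  pop 2: indeg[1]->0 | ready=[1] | order so far=[4, 2]
  pop 1: indeg[0]->0; indeg[5]->1 | ready=[0] | order so far=[4, 2, 1]
  pop 0: indeg[3]->0; indeg[7]->1 | ready=[3] | order so far=[4, 2, 1, 0]
  pop 3: indeg[7]->0 | ready=[7] | order so far=[4, 2, 1, 0, 3]
  pop 7: indeg[5]->0 | ready=[5] | order so far=[4, 2, 1, 0, 3, 7]
  pop 5: indeg[6]->0 | ready=[6] | order so far=[4, 2, 1, 0, 3, 7, 5]
  pop 6: no out-edges | ready=[] | order so far=[4, 2, 1, 0, 3, 7, 5, 6]
  Result: [4, 2, 1, 0, 3, 7, 5, 6]

Answer: [4, 2, 1, 0, 3, 7, 5, 6]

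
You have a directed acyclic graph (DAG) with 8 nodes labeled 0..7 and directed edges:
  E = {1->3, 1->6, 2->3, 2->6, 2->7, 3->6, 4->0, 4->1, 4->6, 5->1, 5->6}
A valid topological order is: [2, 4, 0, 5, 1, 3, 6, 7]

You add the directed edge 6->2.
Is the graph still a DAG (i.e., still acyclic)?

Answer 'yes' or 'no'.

Given toposort: [2, 4, 0, 5, 1, 3, 6, 7]
Position of 6: index 6; position of 2: index 0
New edge 6->2: backward (u after v in old order)
Backward edge: old toposort is now invalid. Check if this creates a cycle.
Does 2 already reach 6? Reachable from 2: [2, 3, 6, 7]. YES -> cycle!
Still a DAG? no

Answer: no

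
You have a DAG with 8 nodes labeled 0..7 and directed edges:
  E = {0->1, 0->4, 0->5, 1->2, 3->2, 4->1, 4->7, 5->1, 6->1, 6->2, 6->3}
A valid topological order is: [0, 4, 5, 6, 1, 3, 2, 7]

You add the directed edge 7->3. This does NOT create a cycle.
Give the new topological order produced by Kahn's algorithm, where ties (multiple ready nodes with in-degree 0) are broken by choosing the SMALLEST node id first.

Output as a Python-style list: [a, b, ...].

Old toposort: [0, 4, 5, 6, 1, 3, 2, 7]
Added edge: 7->3
Position of 7 (7) > position of 3 (5). Must reorder: 7 must now come before 3.
Run Kahn's algorithm (break ties by smallest node id):
  initial in-degrees: [0, 4, 3, 2, 1, 1, 0, 1]
  ready (indeg=0): [0, 6]
  pop 0: indeg[1]->3; indeg[4]->0; indeg[5]->0 | ready=[4, 5, 6] | order so far=[0]
  pop 4: indeg[1]->2; indeg[7]->0 | ready=[5, 6, 7] | order so far=[0, 4]
  pop 5: indeg[1]->1 | ready=[6, 7] | order so far=[0, 4, 5]
  pop 6: indeg[1]->0; indeg[2]->2; indeg[3]->1 | ready=[1, 7] | order so far=[0, 4, 5, 6]
  pop 1: indeg[2]->1 | ready=[7] | order so far=[0, 4, 5, 6, 1]
  pop 7: indeg[3]->0 | ready=[3] | order so far=[0, 4, 5, 6, 1, 7]
  pop 3: indeg[2]->0 | ready=[2] | order so far=[0, 4, 5, 6, 1, 7, 3]
  pop 2: no out-edges | ready=[] | order so far=[0, 4, 5, 6, 1, 7, 3, 2]
  Result: [0, 4, 5, 6, 1, 7, 3, 2]

Answer: [0, 4, 5, 6, 1, 7, 3, 2]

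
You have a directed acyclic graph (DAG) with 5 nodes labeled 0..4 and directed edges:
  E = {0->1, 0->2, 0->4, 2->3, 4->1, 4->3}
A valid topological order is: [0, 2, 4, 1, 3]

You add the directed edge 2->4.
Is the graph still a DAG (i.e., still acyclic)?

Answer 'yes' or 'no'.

Answer: yes

Derivation:
Given toposort: [0, 2, 4, 1, 3]
Position of 2: index 1; position of 4: index 2
New edge 2->4: forward
Forward edge: respects the existing order. Still a DAG, same toposort still valid.
Still a DAG? yes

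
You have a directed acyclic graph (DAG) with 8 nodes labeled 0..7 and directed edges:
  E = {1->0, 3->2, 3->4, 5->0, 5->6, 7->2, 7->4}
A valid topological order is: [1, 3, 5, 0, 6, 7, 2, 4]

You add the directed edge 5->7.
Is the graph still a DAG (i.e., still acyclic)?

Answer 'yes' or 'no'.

Given toposort: [1, 3, 5, 0, 6, 7, 2, 4]
Position of 5: index 2; position of 7: index 5
New edge 5->7: forward
Forward edge: respects the existing order. Still a DAG, same toposort still valid.
Still a DAG? yes

Answer: yes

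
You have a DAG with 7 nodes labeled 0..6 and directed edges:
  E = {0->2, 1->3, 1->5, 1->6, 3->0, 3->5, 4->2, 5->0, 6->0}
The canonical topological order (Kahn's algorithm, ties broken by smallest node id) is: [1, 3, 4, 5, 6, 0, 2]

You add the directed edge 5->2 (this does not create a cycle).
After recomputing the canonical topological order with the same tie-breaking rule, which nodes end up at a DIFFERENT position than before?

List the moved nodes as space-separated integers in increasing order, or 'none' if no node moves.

Old toposort: [1, 3, 4, 5, 6, 0, 2]
Added edge 5->2
Recompute Kahn (smallest-id tiebreak):
  initial in-degrees: [3, 0, 3, 1, 0, 2, 1]
  ready (indeg=0): [1, 4]
  pop 1: indeg[3]->0; indeg[5]->1; indeg[6]->0 | ready=[3, 4, 6] | order so far=[1]
  pop 3: indeg[0]->2; indeg[5]->0 | ready=[4, 5, 6] | order so far=[1, 3]
  pop 4: indeg[2]->2 | ready=[5, 6] | order so far=[1, 3, 4]
  pop 5: indeg[0]->1; indeg[2]->1 | ready=[6] | order so far=[1, 3, 4, 5]
  pop 6: indeg[0]->0 | ready=[0] | order so far=[1, 3, 4, 5, 6]
  pop 0: indeg[2]->0 | ready=[2] | order so far=[1, 3, 4, 5, 6, 0]
  pop 2: no out-edges | ready=[] | order so far=[1, 3, 4, 5, 6, 0, 2]
New canonical toposort: [1, 3, 4, 5, 6, 0, 2]
Compare positions:
  Node 0: index 5 -> 5 (same)
  Node 1: index 0 -> 0 (same)
  Node 2: index 6 -> 6 (same)
  Node 3: index 1 -> 1 (same)
  Node 4: index 2 -> 2 (same)
  Node 5: index 3 -> 3 (same)
  Node 6: index 4 -> 4 (same)
Nodes that changed position: none

Answer: none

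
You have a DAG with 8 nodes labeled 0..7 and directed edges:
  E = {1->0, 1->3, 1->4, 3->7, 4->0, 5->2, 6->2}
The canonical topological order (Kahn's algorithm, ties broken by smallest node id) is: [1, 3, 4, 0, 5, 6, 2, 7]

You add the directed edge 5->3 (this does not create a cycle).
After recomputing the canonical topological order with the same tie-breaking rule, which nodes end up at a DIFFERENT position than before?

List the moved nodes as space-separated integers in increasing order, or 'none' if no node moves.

Answer: 0 3 4 5

Derivation:
Old toposort: [1, 3, 4, 0, 5, 6, 2, 7]
Added edge 5->3
Recompute Kahn (smallest-id tiebreak):
  initial in-degrees: [2, 0, 2, 2, 1, 0, 0, 1]
  ready (indeg=0): [1, 5, 6]
  pop 1: indeg[0]->1; indeg[3]->1; indeg[4]->0 | ready=[4, 5, 6] | order so far=[1]
  pop 4: indeg[0]->0 | ready=[0, 5, 6] | order so far=[1, 4]
  pop 0: no out-edges | ready=[5, 6] | order so far=[1, 4, 0]
  pop 5: indeg[2]->1; indeg[3]->0 | ready=[3, 6] | order so far=[1, 4, 0, 5]
  pop 3: indeg[7]->0 | ready=[6, 7] | order so far=[1, 4, 0, 5, 3]
  pop 6: indeg[2]->0 | ready=[2, 7] | order so far=[1, 4, 0, 5, 3, 6]
  pop 2: no out-edges | ready=[7] | order so far=[1, 4, 0, 5, 3, 6, 2]
  pop 7: no out-edges | ready=[] | order so far=[1, 4, 0, 5, 3, 6, 2, 7]
New canonical toposort: [1, 4, 0, 5, 3, 6, 2, 7]
Compare positions:
  Node 0: index 3 -> 2 (moved)
  Node 1: index 0 -> 0 (same)
  Node 2: index 6 -> 6 (same)
  Node 3: index 1 -> 4 (moved)
  Node 4: index 2 -> 1 (moved)
  Node 5: index 4 -> 3 (moved)
  Node 6: index 5 -> 5 (same)
  Node 7: index 7 -> 7 (same)
Nodes that changed position: 0 3 4 5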